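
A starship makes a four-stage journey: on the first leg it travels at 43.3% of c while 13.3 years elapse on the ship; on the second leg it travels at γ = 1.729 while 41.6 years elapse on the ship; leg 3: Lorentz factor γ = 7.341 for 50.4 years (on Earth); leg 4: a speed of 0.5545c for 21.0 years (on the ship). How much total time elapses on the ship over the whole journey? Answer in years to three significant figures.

Leg 1: 13.3 years is already measured on the ship.
Leg 2: 41.6 years is already measured on the ship.
Leg 3: γ = 7.341; τ_3 = 50.4/7.341 = 6.866 years.
Leg 4: 21.0 years is already measured on the ship.
Total: 13.30 + 41.60 + 6.866 + 21.00 years.

τ = 82.8 years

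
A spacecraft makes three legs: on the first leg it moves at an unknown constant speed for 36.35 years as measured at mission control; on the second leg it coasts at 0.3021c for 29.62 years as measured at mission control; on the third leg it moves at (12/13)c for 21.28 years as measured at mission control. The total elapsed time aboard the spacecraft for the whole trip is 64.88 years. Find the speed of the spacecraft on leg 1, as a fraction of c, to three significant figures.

Leg 1: speed unknown; τ_1 = 36.35/γ_1.
Leg 2: γ = 1/√(1 − 0.3021²) = 1/√0.9087 = 1.049; τ_2 = 29.62/1.049 = 28.24 years.
Leg 3: γ = 1/√(1 − (12/13)²) = 13/5 = 2.600; τ_3 = 21.28/2.600 = 8.185 years.
Total proper time: τ_1 + 28.24 + 8.185 = 64.88, so τ_1 = 64.88 − 36.42 = 28.46 years.
γ_1 = 36.35/28.46 = 1.277; β = √(1 − 1/γ²) = √0.3870.

β = 0.622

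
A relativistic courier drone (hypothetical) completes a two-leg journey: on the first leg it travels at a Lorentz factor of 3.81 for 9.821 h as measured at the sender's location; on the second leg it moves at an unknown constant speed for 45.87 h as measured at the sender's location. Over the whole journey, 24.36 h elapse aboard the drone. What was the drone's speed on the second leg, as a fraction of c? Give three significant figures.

Leg 1: γ = 3.81; τ_1 = 9.821/3.810 = 2.578 h.
Leg 2: speed unknown; τ_2 = 45.87/γ_2.
Total proper time: 2.578 + τ_2 = 24.36, so τ_2 = 24.36 − 2.578 = 21.78 h.
γ_2 = 45.87/21.78 = 2.106; β = √(1 − 1/γ²) = √0.7745.

β = 0.880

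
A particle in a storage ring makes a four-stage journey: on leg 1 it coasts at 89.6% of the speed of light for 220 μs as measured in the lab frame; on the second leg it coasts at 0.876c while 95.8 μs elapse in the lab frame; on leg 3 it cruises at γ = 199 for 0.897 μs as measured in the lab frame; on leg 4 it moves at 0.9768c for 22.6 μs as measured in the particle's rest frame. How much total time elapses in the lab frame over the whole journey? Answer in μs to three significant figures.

Leg 1: 220 μs is already measured in the lab frame.
Leg 2: 95.8 μs is already measured in the lab frame.
Leg 3: 0.897 μs is already measured in the lab frame.
Leg 4: γ = 1/√(1 − 0.9768²) = 1/√0.04586 = 4.670; Δt_4 = 4.670 × 22.6 = 105.5 μs.
Total: 220.0 + 95.80 + 0.8970 + 105.5 μs.

Δt = 422 μs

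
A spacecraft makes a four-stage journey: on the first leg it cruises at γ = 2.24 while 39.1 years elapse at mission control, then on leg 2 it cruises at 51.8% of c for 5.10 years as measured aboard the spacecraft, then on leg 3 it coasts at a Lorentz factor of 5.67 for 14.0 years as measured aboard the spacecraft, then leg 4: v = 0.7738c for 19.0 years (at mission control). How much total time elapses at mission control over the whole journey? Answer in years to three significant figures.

Δt = 143 years

Leg 1: 39.1 years is already measured at mission control.
Leg 2: β = 0.518; γ = 1/√(1 − 0.518²) = 1/√0.7317 = 1.169; Δt_2 = 1.169 × 5.10 = 5.962 years.
Leg 3: γ = 5.67; Δt_3 = 5.670 × 14.0 = 79.38 years.
Leg 4: 19.0 years is already measured at mission control.
Total: 39.10 + 5.962 + 79.38 + 19.00 years.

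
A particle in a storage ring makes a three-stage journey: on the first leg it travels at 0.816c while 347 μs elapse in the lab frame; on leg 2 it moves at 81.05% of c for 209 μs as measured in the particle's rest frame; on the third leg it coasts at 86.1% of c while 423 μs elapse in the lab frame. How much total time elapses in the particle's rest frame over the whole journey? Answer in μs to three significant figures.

Leg 1: γ = 1/√(1 − 0.816²) = 1/√0.3341 = 1.730; τ_1 = 347/1.730 = 200.6 μs.
Leg 2: 209 μs is already measured in the particle's rest frame.
Leg 3: β = 0.861; γ = 1/√(1 − 0.861²) = 1/√0.2587 = 1.966; τ_3 = 423/1.966 = 215.1 μs.
Total: 200.6 + 209.0 + 215.1 μs.

τ = 625 μs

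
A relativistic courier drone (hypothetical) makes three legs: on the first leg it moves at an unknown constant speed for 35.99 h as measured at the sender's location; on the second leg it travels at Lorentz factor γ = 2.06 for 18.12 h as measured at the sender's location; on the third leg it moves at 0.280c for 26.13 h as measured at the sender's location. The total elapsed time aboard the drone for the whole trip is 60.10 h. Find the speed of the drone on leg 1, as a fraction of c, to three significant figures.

β = 0.685

Leg 1: speed unknown; τ_1 = 35.99/γ_1.
Leg 2: γ = 2.06; τ_2 = 18.12/2.060 = 8.796 h.
Leg 3: γ = 1/√(1 − 0.280²) = 25/24 ≈ 1.042; τ_3 = 26.13/1.042 = 25.08 h.
Total proper time: τ_1 + 8.796 + 25.08 = 60.10, so τ_1 = 60.10 − 33.88 = 26.22 h.
γ_1 = 35.99/26.22 = 1.373; β = √(1 − 1/γ²) = √0.4693.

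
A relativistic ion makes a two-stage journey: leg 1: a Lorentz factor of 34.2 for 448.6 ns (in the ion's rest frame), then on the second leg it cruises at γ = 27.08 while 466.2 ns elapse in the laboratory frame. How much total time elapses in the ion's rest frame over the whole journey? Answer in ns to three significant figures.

τ = 466 ns

Leg 1: 448.6 ns is already measured in the ion's rest frame.
Leg 2: γ = 27.08; τ_2 = 466.2/27.08 = 17.22 ns.
Total: 448.6 + 17.22 ns.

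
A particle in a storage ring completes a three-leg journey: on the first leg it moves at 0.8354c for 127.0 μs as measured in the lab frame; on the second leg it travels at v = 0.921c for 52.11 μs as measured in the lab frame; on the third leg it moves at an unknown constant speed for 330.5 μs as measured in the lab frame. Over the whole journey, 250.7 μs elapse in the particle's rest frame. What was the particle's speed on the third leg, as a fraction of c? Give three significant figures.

β = 0.874

Leg 1: γ = 1/√(1 − 0.8354²) = 1/√0.3021 = 1.819; τ_1 = 127.0/1.819 = 69.80 μs.
Leg 2: γ = 1/√(1 − 0.921²) = 1/√0.1518 = 2.567; τ_2 = 52.11/2.567 = 20.30 μs.
Leg 3: speed unknown; τ_3 = 330.5/γ_3.
Total proper time: 69.80 + 20.30 + τ_3 = 250.7, so τ_3 = 250.7 − 90.10 = 160.6 μs.
γ_3 = 330.5/160.6 = 2.058; β = √(1 − 1/γ²) = √0.7639.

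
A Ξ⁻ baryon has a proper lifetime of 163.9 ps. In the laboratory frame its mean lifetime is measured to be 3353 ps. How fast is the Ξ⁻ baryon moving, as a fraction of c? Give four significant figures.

β = 0.9988

γ = Δt/τ₀ = 3353/163.9 = 20.46
β = √(1 − 1/γ²) = √(1 − 0.002389) = √0.9976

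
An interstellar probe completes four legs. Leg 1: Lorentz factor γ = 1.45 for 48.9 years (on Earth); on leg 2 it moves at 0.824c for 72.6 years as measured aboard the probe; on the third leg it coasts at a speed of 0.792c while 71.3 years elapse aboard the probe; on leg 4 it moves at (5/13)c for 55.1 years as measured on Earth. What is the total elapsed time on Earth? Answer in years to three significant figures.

Leg 1: 48.9 years is already measured on Earth.
Leg 2: γ = 1/√(1 − 0.824²) = 1/√0.3210 = 1.765; Δt_2 = 1.765 × 72.6 = 128.1 years.
Leg 3: γ = 1/√(1 − 0.792²) = 1/√0.3727 = 1.638; Δt_3 = 1.638 × 71.3 = 116.8 years.
Leg 4: 55.1 years is already measured on Earth.
Total: 48.90 + 128.1 + 116.8 + 55.10 years.

Δt = 349 years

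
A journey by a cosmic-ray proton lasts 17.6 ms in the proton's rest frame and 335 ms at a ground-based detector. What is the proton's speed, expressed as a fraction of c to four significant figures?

β = 0.9986

The proper time is measured in the proton's rest frame (both events occur at the proton's location); Δt is measured at a ground-based detector. γ = Δt/τ = 335/17.6 = 19.03.
β = √(1 − 1/γ²) = √(1 − 0.002760) = √0.9972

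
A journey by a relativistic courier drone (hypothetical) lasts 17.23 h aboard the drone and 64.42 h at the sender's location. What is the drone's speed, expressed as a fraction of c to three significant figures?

The proper time is measured aboard the drone (both events occur at the drone's location); Δt is measured at the sender's location. γ = Δt/τ = 64.42/17.23 = 3.739.
β = √(1 − 1/γ²) = √(1 − 0.07154) = √0.9285

v = 0.964c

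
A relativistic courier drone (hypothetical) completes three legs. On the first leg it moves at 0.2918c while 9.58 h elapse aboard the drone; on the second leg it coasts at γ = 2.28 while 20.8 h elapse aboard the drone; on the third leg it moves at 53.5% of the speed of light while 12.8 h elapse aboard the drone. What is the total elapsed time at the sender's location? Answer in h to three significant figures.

Leg 1: γ = 1/√(1 − 0.2918²) = 1/√0.9149 = 1.046; Δt_1 = 1.046 × 9.58 = 10.02 h.
Leg 2: γ = 2.28; Δt_2 = 2.280 × 20.8 = 47.42 h.
Leg 3: β = 0.535; γ = 1/√(1 − 0.535²) = 1/√0.7138 = 1.184; Δt_3 = 1.184 × 12.8 = 15.15 h.
Total: 10.02 + 47.42 + 15.15 h.

Δt = 72.6 h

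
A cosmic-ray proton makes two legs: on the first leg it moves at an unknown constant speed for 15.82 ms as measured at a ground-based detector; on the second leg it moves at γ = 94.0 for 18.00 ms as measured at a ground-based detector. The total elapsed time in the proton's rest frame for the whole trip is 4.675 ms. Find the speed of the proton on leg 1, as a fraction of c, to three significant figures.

β = 0.959

Leg 1: speed unknown; τ_1 = 15.82/γ_1.
Leg 2: γ = 94.0; τ_2 = 18.00/94.00 = 0.1915 ms.
Total proper time: τ_1 + 0.1915 = 4.675, so τ_1 = 4.675 − 0.1915 = 4.484 ms.
γ_1 = 15.82/4.484 = 3.528; β = √(1 − 1/γ²) = √0.9197.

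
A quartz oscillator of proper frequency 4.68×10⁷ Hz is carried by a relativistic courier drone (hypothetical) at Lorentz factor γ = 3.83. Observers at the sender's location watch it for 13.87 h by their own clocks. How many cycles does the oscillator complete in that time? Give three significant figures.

γ = 3.83
During 13.87 h of lab time, the oscillator's proper time advances by τ = Δt/γ = 13.87/3.830 = 3.621 h = 1.304×10⁴ s.
N = f × τ = 4.68×10⁷ × 1.304×10⁴ = 6.101×10¹¹.

N = 6.10×10¹¹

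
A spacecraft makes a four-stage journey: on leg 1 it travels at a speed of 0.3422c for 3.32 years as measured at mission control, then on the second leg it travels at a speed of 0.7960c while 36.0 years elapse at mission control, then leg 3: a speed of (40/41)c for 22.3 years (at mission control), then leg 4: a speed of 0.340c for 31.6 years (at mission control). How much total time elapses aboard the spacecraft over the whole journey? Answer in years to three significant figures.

Leg 1: γ = 1/√(1 − 0.3422²) = 1/√0.8829 = 1.064; τ_1 = 3.32/1.064 = 3.120 years.
Leg 2: γ = 1/√(1 − 0.7960²) = 1/√0.3664 = 1.652; τ_2 = 36.0/1.652 = 21.79 years.
Leg 3: γ = 1/√(1 − (40/41)²) = 41/9 ≈ 4.556; τ_3 = 22.3/4.556 = 4.895 years.
Leg 4: γ = 1/√(1 − 0.340²) = 1/√0.8844 = 1.063; τ_4 = 31.6/1.063 = 29.72 years.
Total: 3.120 + 21.79 + 4.895 + 29.72 years.

τ = 59.5 years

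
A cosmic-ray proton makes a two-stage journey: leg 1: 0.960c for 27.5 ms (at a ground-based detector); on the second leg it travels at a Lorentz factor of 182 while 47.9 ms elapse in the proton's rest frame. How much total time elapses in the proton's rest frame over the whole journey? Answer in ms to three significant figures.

τ = 55.6 ms

Leg 1: γ = 1/√(1 − 0.960²) = 25/7 ≈ 3.571; τ_1 = 27.5/3.571 = 7.700 ms.
Leg 2: 47.9 ms is already measured in the proton's rest frame.
Total: 7.700 + 47.90 ms.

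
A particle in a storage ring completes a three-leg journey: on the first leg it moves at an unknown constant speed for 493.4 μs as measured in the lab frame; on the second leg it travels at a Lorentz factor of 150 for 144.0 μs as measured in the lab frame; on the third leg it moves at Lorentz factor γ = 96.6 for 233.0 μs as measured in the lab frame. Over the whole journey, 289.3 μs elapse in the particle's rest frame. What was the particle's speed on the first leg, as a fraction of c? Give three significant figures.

Leg 1: speed unknown; τ_1 = 493.4/γ_1.
Leg 2: γ = 150; τ_2 = 144.0/150.0 = 0.9600 μs.
Leg 3: γ = 96.6; τ_3 = 233.0/96.60 = 2.412 μs.
Total proper time: τ_1 + 0.9600 + 2.412 = 289.3, so τ_1 = 289.3 − 3.372 = 285.9 μs.
γ_1 = 493.4/285.9 = 1.726; β = √(1 − 1/γ²) = √0.6642.

β = 0.815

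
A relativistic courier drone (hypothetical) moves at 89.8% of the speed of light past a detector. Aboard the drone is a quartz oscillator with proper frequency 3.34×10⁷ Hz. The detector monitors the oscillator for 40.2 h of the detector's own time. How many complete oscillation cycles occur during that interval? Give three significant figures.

N = 2.13×10¹²

β = 0.898; γ = 1/√(1 − 0.898²) = 1/√0.1936 = 2.273
During 40.2 h of lab time, the oscillator's proper time advances by τ = Δt/γ = 40.2/2.273 = 17.69 h = 6.368×10⁴ s.
N = f × τ = 3.34×10⁷ × 6.368×10⁴ = 2.127×10¹².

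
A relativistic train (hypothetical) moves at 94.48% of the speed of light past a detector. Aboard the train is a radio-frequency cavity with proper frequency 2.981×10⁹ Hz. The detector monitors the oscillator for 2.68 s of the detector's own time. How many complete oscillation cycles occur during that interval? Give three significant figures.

N = 2.62×10⁹

β = 0.9448; γ = 1/√(1 − 0.9448²) = 1/√0.1074 = 3.052
During 2.68 s of lab time, the oscillator's proper time advances by τ = Δt/γ = 2.68/3.052 = 0.8781 s = 8.781×10⁻¹ s.
N = f × τ = 2.981×10⁹ × 8.781×10⁻¹ = 2.618×10⁹.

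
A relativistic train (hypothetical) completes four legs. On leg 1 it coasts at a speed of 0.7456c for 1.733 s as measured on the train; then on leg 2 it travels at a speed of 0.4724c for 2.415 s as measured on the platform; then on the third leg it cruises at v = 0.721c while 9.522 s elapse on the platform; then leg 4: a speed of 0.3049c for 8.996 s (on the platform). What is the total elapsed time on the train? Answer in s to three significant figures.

τ = 19.0 s

Leg 1: 1.733 s is already measured on the train.
Leg 2: γ = 1/√(1 − 0.4724²) = 1/√0.7768 = 1.135; τ_2 = 2.415/1.135 = 2.129 s.
Leg 3: γ = 1/√(1 − 0.721²) = 1/√0.4802 = 1.443; τ_3 = 9.522/1.443 = 6.598 s.
Leg 4: γ = 1/√(1 − 0.3049²) = 1/√0.9070 = 1.050; τ_4 = 8.996/1.050 = 8.568 s.
Total: 1.733 + 2.129 + 6.598 + 8.568 s.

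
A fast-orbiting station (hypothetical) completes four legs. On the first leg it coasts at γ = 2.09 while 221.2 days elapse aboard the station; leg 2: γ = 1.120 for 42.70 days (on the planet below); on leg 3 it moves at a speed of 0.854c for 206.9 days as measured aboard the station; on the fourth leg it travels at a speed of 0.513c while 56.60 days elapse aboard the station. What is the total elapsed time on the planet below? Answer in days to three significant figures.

Δt = 969 days

Leg 1: γ = 2.09; Δt_1 = 2.090 × 221.2 = 462.3 days.
Leg 2: 42.70 days is already measured on the planet below.
Leg 3: γ = 1/√(1 − 0.854²) = 1/√0.2707 = 1.922; Δt_3 = 1.922 × 206.9 = 397.7 days.
Leg 4: γ = 1/√(1 − 0.513²) = 1/√0.7368 = 1.165; Δt_4 = 1.165 × 56.60 = 65.94 days.
Total: 462.3 + 42.70 + 397.7 + 65.94 days.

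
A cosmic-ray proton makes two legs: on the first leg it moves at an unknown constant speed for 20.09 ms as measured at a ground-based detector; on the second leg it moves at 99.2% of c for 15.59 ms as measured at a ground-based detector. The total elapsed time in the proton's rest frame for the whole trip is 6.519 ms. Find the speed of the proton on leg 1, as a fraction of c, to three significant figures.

β = 0.974

Leg 1: speed unknown; τ_1 = 20.09/γ_1.
Leg 2: β = 0.992; γ = 1/√(1 − 0.992²) = 1/√0.01594 = 7.922; τ_2 = 15.59/7.922 = 1.968 ms.
Total proper time: τ_1 + 1.968 = 6.519, so τ_1 = 6.519 − 1.968 = 4.551 ms.
γ_1 = 20.09/4.551 = 4.414; β = √(1 − 1/γ²) = √0.9487.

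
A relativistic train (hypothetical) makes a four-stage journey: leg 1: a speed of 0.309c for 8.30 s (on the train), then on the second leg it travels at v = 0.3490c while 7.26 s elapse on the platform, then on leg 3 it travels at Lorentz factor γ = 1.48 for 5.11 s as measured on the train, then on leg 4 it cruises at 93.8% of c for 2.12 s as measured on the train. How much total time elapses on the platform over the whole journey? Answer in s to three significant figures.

Leg 1: γ = 1/√(1 − 0.309²) = 1/√0.9045 = 1.051; Δt_1 = 1.051 × 8.30 = 8.727 s.
Leg 2: 7.26 s is already measured on the platform.
Leg 3: γ = 1.48; Δt_3 = 1.480 × 5.11 = 7.563 s.
Leg 4: β = 0.938; γ = 1/√(1 − 0.938²) = 1/√0.1202 = 2.885; Δt_4 = 2.885 × 2.12 = 6.116 s.
Total: 8.727 + 7.260 + 7.563 + 6.116 s.

Δt = 29.7 s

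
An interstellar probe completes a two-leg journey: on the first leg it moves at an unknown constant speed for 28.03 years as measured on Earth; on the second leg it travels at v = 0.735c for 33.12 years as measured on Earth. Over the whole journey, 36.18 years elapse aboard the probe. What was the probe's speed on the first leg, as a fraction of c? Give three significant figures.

β = 0.872

Leg 1: speed unknown; τ_1 = 28.03/γ_1.
Leg 2: γ = 1/√(1 − 0.735²) = 1/√0.4598 = 1.475; τ_2 = 33.12/1.475 = 22.46 years.
Total proper time: τ_1 + 22.46 = 36.18, so τ_1 = 36.18 − 22.46 = 13.72 years.
γ_1 = 28.03/13.72 = 2.043; β = √(1 − 1/γ²) = √0.7603.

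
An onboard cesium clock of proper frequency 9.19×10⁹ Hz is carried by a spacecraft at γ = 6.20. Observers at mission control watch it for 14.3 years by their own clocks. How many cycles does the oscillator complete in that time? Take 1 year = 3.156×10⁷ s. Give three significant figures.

γ = 6.20
During 14.3 years of lab time, the oscillator's proper time advances by τ = Δt/γ = 14.3/6.200 = 2.306 years = 7.279×10⁷ s.
N = f × τ = 9.19×10⁹ × 7.279×10⁷ = 6.690×10¹⁷.

N = 6.69×10¹⁷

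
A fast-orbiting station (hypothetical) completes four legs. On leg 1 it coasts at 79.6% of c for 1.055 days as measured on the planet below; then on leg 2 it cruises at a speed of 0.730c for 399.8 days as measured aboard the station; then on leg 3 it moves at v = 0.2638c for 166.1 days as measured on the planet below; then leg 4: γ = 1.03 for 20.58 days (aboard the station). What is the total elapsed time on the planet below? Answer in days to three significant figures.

Δt = 773 days

Leg 1: 1.055 days is already measured on the planet below.
Leg 2: γ = 1/√(1 − 0.730²) = 1/√0.4671 = 1.463; Δt_2 = 1.463 × 399.8 = 585.0 days.
Leg 3: 166.1 days is already measured on the planet below.
Leg 4: γ = 1.03; Δt_4 = 1.030 × 20.58 = 21.20 days.
Total: 1.055 + 585.0 + 166.1 + 21.20 days.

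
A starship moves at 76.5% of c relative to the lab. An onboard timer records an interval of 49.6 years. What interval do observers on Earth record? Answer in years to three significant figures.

Δt = 77.0 years

β = 0.765; γ = 1/√(1 − 0.765²) = 1/√0.4148 = 1.553
The interval measured on the ship is the proper time (both events occur at the same place in that frame); the lab-frame interval is Δt = γτ = 1.553 × 49.6 years.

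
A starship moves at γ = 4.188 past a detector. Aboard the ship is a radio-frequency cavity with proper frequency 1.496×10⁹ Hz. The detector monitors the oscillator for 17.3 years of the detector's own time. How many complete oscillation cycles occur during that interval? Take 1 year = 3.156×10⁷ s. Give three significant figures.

N = 1.95×10¹⁷

γ = 4.188
During 17.3 years of lab time, the oscillator's proper time advances by τ = Δt/γ = 17.3/4.188 = 4.131 years = 1.304×10⁸ s.
N = f × τ = 1.496×10⁹ × 1.304×10⁸ = 1.950×10¹⁷.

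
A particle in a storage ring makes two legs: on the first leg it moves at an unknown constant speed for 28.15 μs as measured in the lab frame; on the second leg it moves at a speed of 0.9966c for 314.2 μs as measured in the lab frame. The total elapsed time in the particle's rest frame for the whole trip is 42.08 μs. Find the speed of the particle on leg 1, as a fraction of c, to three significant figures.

Leg 1: speed unknown; τ_1 = 28.15/γ_1.
Leg 2: γ = 1/√(1 − 0.9966²) = 1/√0.006788 = 12.14; τ_2 = 314.2/12.14 = 25.89 μs.
Total proper time: τ_1 + 25.89 = 42.08, so τ_1 = 42.08 − 25.89 = 16.19 μs.
γ_1 = 28.15/16.19 = 1.738; β = √(1 − 1/γ²) = √0.6691.

β = 0.818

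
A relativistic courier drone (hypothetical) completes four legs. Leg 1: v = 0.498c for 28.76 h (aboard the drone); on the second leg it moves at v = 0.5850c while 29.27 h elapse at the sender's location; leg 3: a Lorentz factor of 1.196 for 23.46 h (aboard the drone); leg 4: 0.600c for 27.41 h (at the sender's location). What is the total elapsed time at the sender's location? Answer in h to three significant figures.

Leg 1: γ = 1/√(1 − 0.498²) = 1/√0.7520 = 1.153; Δt_1 = 1.153 × 28.76 = 33.17 h.
Leg 2: 29.27 h is already measured at the sender's location.
Leg 3: γ = 1.196; Δt_3 = 1.196 × 23.46 = 28.06 h.
Leg 4: 27.41 h is already measured at the sender's location.
Total: 33.17 + 29.27 + 28.06 + 27.41 h.

Δt = 118 h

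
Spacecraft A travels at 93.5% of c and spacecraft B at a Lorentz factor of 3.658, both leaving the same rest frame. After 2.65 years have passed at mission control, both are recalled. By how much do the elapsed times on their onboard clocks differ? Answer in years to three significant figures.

A: β = 0.935; γ = 1/√(1 − 0.935²) = 1/√0.1258 = 2.820; τ_A = 2.65/2.820 = 0.9398 years.
B: γ = 3.658; τ_B = 2.65/3.658 = 0.7244 years.

|τ_A − τ_B| = 0.215 years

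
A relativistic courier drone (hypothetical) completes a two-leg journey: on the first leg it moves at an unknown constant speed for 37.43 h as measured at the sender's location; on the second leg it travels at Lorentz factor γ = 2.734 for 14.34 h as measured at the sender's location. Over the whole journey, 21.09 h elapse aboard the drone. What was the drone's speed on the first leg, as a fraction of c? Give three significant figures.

Leg 1: speed unknown; τ_1 = 37.43/γ_1.
Leg 2: γ = 2.734; τ_2 = 14.34/2.734 = 5.245 h.
Total proper time: τ_1 + 5.245 = 21.09, so τ_1 = 21.09 − 5.245 = 15.84 h.
γ_1 = 37.43/15.84 = 2.362; β = √(1 − 1/γ²) = √0.8208.

β = 0.906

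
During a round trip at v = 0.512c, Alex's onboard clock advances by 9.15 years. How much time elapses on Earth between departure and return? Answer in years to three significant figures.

γ = 1/√(1 − 0.512²) = 1/√0.7379 = 1.164
Earth-frame duration is the dilated interval: Δt = γτ = 1.164 × 9.15 years.

Δt = 10.7 years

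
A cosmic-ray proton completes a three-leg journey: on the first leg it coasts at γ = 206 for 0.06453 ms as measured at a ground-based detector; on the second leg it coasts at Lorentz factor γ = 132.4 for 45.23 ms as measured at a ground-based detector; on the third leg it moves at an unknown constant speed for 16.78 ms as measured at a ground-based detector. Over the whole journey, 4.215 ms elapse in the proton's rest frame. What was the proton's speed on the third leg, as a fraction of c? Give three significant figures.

β = 0.973

Leg 1: γ = 206; τ_1 = 0.06453/206.0 = 3.133×10⁻⁴ ms.
Leg 2: γ = 132.4; τ_2 = 45.23/132.4 = 0.3416 ms.
Leg 3: speed unknown; τ_3 = 16.78/γ_3.
Total proper time: 3.133×10⁻⁴ + 0.3416 + τ_3 = 4.215, so τ_3 = 4.215 − 0.3419 = 3.873 ms.
γ_3 = 16.78/3.873 = 4.332; β = √(1 − 1/γ²) = √0.9467.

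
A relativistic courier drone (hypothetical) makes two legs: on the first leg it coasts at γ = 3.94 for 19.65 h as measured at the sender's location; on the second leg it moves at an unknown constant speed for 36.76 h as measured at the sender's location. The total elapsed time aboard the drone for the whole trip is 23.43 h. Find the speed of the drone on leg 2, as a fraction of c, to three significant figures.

Leg 1: γ = 3.94; τ_1 = 19.65/3.940 = 4.987 h.
Leg 2: speed unknown; τ_2 = 36.76/γ_2.
Total proper time: 4.987 + τ_2 = 23.43, so τ_2 = 23.43 − 4.987 = 18.44 h.
γ_2 = 36.76/18.44 = 1.993; β = √(1 − 1/γ²) = √0.7483.

β = 0.865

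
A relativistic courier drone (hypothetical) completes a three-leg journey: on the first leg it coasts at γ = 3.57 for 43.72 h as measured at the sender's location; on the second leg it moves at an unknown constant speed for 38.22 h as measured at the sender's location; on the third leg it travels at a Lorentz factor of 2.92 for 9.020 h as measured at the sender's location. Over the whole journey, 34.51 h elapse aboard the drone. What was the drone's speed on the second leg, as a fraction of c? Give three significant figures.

β = 0.865

Leg 1: γ = 3.57; τ_1 = 43.72/3.570 = 12.25 h.
Leg 2: speed unknown; τ_2 = 38.22/γ_2.
Leg 3: γ = 2.92; τ_3 = 9.020/2.920 = 3.089 h.
Total proper time: 12.25 + τ_2 + 3.089 = 34.51, so τ_2 = 34.51 − 15.34 = 19.17 h.
γ_2 = 38.22/19.17 = 1.993; β = √(1 − 1/γ²) = √0.7483.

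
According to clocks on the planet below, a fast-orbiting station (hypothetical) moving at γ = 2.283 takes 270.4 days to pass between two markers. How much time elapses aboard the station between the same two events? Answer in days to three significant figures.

γ = 2.283
The interval measured on the planet below is the dilated one; the clock aboard the station measures the proper time τ = Δt/γ = 270.4/2.283 days.

τ = 118 days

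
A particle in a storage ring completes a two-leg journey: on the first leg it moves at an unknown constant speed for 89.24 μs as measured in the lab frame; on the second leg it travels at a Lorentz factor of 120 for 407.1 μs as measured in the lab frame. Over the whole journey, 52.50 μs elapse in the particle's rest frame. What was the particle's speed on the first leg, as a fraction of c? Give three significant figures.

β = 0.835

Leg 1: speed unknown; τ_1 = 89.24/γ_1.
Leg 2: γ = 120; τ_2 = 407.1/120.0 = 3.393 μs.
Total proper time: τ_1 + 3.393 = 52.50, so τ_1 = 52.50 − 3.393 = 49.11 μs.
γ_1 = 89.24/49.11 = 1.817; β = √(1 − 1/γ²) = √0.6972.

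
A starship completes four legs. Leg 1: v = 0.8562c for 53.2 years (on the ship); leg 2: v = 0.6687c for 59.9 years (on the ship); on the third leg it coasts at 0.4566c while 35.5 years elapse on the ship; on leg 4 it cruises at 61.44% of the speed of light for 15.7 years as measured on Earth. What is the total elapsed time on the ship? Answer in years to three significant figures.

Leg 1: 53.2 years is already measured on the ship.
Leg 2: 59.9 years is already measured on the ship.
Leg 3: 35.5 years is already measured on the ship.
Leg 4: β = 0.6144; γ = 1/√(1 − 0.6144²) = 1/√0.6225 = 1.267; τ_4 = 15.7/1.267 = 12.39 years.
Total: 53.20 + 59.90 + 35.50 + 12.39 years.

τ = 161 years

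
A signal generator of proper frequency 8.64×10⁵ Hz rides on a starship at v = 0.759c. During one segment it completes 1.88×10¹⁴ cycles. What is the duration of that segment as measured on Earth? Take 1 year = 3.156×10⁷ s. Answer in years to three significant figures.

Δt = 10.6 years

γ = 1/√(1 − 0.759²) = 1/√0.4239 = 1.536
Proper time for N cycles: τ = N/f = 1.88×10¹⁴/(8.64×10⁵) = 2.176×10⁸ s = 6.895 years.
Lab-frame duration Δt = γτ = 1.536 × 6.895 = 10.59 years.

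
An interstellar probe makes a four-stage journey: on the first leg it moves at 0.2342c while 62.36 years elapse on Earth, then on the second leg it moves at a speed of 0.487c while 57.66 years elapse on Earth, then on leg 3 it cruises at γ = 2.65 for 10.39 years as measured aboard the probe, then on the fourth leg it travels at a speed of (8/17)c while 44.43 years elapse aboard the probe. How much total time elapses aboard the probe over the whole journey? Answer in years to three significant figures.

Leg 1: γ = 1/√(1 − 0.2342²) = 1/√0.9452 = 1.029; τ_1 = 62.36/1.029 = 60.63 years.
Leg 2: γ = 1/√(1 − 0.487²) = 1/√0.7628 = 1.145; τ_2 = 57.66/1.145 = 50.36 years.
Leg 3: 10.39 years is already measured aboard the probe.
Leg 4: 44.43 years is already measured aboard the probe.
Total: 60.63 + 50.36 + 10.39 + 44.43 years.

τ = 166 years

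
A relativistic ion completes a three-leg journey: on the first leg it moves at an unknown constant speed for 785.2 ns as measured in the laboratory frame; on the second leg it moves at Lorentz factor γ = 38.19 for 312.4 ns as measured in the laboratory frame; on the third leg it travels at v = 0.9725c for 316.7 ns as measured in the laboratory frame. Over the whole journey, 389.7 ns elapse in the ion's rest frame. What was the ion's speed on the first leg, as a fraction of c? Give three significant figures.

Leg 1: speed unknown; τ_1 = 785.2/γ_1.
Leg 2: γ = 38.19; τ_2 = 312.4/38.19 = 8.180 ns.
Leg 3: γ = 1/√(1 − 0.9725²) = 1/√0.05424 = 4.294; τ_3 = 316.7/4.294 = 73.76 ns.
Total proper time: τ_1 + 8.180 + 73.76 = 389.7, so τ_1 = 389.7 − 81.94 = 307.8 ns.
γ_1 = 785.2/307.8 = 2.551; β = √(1 − 1/γ²) = √0.8464.

β = 0.920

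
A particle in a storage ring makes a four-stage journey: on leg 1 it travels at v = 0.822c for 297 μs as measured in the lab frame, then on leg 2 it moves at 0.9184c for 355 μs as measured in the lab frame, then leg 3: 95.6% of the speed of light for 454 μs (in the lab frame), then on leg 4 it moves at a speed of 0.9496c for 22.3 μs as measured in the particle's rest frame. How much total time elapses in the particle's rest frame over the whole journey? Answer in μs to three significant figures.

τ = 465 μs

Leg 1: γ = 1/√(1 − 0.822²) = 1/√0.3243 = 1.756; τ_1 = 297/1.756 = 169.1 μs.
Leg 2: γ = 1/√(1 − 0.9184²) = 1/√0.1565 = 2.527; τ_2 = 355/2.527 = 140.5 μs.
Leg 3: β = 0.956; γ = 1/√(1 − 0.956²) = 1/√0.08606 = 3.409; τ_3 = 454/3.409 = 133.2 μs.
Leg 4: 22.3 μs is already measured in the particle's rest frame.
Total: 169.1 + 140.5 + 133.2 + 22.30 μs.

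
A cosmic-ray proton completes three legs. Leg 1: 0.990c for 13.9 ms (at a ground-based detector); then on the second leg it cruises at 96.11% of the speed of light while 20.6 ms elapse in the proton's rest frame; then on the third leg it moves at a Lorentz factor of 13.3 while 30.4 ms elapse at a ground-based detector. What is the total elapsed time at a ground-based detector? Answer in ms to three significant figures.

Δt = 119 ms

Leg 1: 13.9 ms is already measured at a ground-based detector.
Leg 2: β = 0.9611; γ = 1/√(1 − 0.9611²) = 1/√0.07629 = 3.621; Δt_2 = 3.621 × 20.6 = 74.58 ms.
Leg 3: 30.4 ms is already measured at a ground-based detector.
Total: 13.90 + 74.58 + 30.40 ms.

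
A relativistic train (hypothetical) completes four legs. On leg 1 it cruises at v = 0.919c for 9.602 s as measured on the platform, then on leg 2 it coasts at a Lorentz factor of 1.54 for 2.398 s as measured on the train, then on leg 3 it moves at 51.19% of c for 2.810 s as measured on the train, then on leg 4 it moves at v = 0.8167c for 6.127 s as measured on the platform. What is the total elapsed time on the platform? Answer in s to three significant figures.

Δt = 22.7 s

Leg 1: 9.602 s is already measured on the platform.
Leg 2: γ = 1.54; Δt_2 = 1.540 × 2.398 = 3.693 s.
Leg 3: β = 0.5119; γ = 1/√(1 − 0.5119²) = 1/√0.7380 = 1.164; Δt_3 = 1.164 × 2.810 = 3.271 s.
Leg 4: 6.127 s is already measured on the platform.
Total: 9.602 + 3.693 + 3.271 + 6.127 s.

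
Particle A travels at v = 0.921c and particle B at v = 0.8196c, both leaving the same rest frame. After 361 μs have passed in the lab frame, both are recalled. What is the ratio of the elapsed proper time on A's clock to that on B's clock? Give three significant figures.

τ_A/τ_B = 0.680

A: γ = 1/√(1 − 0.921²) = 1/√0.1518 = 2.567. B: γ = 1/√(1 − 0.8196²) = 1/√0.3283 = 1.745.
τ_A/τ_B = γ_B/γ_A = 1.745/2.567 = 0.6799, so τ_A/τ_B = 0.6799.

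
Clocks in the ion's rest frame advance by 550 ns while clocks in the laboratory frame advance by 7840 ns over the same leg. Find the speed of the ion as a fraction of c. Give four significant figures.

The proper time is measured in the ion's rest frame (both events occur at the ion's location); Δt is measured in the laboratory frame. γ = Δt/τ = 7840/550 = 14.25.
β = √(1 − 1/γ²) = √(1 − 0.004921) = √0.9951

v = 0.9975c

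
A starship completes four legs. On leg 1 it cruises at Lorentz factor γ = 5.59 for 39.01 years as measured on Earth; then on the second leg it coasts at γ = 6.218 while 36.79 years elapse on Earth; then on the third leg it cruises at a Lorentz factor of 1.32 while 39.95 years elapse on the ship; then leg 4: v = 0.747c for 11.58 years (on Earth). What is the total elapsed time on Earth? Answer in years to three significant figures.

Leg 1: 39.01 years is already measured on Earth.
Leg 2: 36.79 years is already measured on Earth.
Leg 3: γ = 1.32; Δt_3 = 1.320 × 39.95 = 52.73 years.
Leg 4: 11.58 years is already measured on Earth.
Total: 39.01 + 36.79 + 52.73 + 11.58 years.

Δt = 140 years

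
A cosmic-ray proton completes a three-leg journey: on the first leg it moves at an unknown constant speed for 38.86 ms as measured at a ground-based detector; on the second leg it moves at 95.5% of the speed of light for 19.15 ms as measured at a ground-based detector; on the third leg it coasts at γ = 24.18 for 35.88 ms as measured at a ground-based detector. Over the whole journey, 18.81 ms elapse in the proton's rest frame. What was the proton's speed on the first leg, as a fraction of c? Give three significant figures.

Leg 1: speed unknown; τ_1 = 38.86/γ_1.
Leg 2: β = 0.955; γ = 1/√(1 − 0.955²) = 1/√0.08798 = 3.371; τ_2 = 19.15/3.371 = 5.680 ms.
Leg 3: γ = 24.18; τ_3 = 35.88/24.18 = 1.484 ms.
Total proper time: τ_1 + 5.680 + 1.484 = 18.81, so τ_1 = 18.81 − 7.164 = 11.65 ms.
γ_1 = 38.86/11.65 = 3.337; β = √(1 − 1/γ²) = √0.9102.

β = 0.954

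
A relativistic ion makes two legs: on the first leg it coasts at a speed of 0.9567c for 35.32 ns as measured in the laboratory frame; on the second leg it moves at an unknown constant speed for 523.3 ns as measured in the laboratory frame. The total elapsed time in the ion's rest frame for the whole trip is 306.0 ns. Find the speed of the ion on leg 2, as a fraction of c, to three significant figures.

β = 0.825

Leg 1: γ = 1/√(1 − 0.9567²) = 1/√0.08473 = 3.436; τ_1 = 35.32/3.436 = 10.28 ns.
Leg 2: speed unknown; τ_2 = 523.3/γ_2.
Total proper time: 10.28 + τ_2 = 306.0, so τ_2 = 306.0 − 10.28 = 295.7 ns.
γ_2 = 523.3/295.7 = 1.770; β = √(1 − 1/γ²) = √0.6807.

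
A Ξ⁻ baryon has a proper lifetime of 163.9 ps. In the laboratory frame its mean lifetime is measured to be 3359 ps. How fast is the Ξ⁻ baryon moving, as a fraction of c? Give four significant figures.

γ = Δt/τ₀ = 3359/163.9 = 20.49
β = √(1 − 1/γ²) = √(1 − 0.002381) = √0.9976

β = 0.9988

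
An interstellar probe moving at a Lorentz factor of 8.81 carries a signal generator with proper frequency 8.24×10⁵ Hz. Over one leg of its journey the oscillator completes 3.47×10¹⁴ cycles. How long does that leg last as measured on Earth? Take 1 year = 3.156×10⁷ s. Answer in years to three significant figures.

Δt = 118 years

γ = 8.81
Proper time for N cycles: τ = N/f = 3.47×10¹⁴/(8.24×10⁵) = 4.211×10⁸ s = 13.34 years.
Lab-frame duration Δt = γτ = 8.810 × 13.34 = 117.6 years.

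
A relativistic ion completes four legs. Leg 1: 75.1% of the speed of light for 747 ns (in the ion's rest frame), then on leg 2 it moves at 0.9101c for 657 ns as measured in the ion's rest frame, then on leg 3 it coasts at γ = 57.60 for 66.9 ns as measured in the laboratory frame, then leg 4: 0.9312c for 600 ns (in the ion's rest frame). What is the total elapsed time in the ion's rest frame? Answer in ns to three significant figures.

Leg 1: 747 ns is already measured in the ion's rest frame.
Leg 2: 657 ns is already measured in the ion's rest frame.
Leg 3: γ = 57.60; τ_3 = 66.9/57.60 = 1.161 ns.
Leg 4: 600 ns is already measured in the ion's rest frame.
Total: 747.0 + 657.0 + 1.161 + 600.0 ns.

τ = 2010 ns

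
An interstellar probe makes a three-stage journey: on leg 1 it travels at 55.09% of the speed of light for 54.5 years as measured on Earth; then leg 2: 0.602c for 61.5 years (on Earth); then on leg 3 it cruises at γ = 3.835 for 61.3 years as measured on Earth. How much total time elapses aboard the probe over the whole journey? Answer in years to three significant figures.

Leg 1: β = 0.5509; γ = 1/√(1 − 0.5509²) = 1/√0.6965 = 1.198; τ_1 = 54.5/1.198 = 45.48 years.
Leg 2: γ = 1/√(1 − 0.602²) = 1/√0.6376 = 1.252; τ_2 = 61.5/1.252 = 49.11 years.
Leg 3: γ = 3.835; τ_3 = 61.3/3.835 = 15.98 years.
Total: 45.48 + 49.11 + 15.98 years.

τ = 111 years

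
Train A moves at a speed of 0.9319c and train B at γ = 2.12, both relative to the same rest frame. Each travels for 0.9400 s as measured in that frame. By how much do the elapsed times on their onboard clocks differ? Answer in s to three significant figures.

|τ_A − τ_B| = 0.102 s

A: γ = 1/√(1 − 0.9319²) = 1/√0.1316 = 2.757; τ_A = 0.9400/2.757 = 0.3410 s.
B: γ = 2.12; τ_B = 0.9400/2.120 = 0.4434 s.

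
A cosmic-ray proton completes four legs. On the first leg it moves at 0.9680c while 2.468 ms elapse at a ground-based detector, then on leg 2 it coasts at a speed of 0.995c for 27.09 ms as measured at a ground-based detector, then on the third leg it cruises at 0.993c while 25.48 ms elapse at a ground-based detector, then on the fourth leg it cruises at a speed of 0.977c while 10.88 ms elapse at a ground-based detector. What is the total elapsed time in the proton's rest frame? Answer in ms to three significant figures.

Leg 1: γ = 1/√(1 − 0.9680²) = 1/√0.06298 = 3.985; τ_1 = 2.468/3.985 = 0.6193 ms.
Leg 2: γ = 1/√(1 − 0.995²) = 1/√0.009975 = 10.01; τ_2 = 27.09/10.01 = 2.706 ms.
Leg 3: γ = 1/√(1 − 0.993²) = 1/√0.01395 = 8.466; τ_3 = 25.48/8.466 = 3.010 ms.
Leg 4: γ = 1/√(1 − 0.977²) = 1/√0.04547 = 4.690; τ_4 = 10.88/4.690 = 2.320 ms.
Total: 0.6193 + 2.706 + 3.010 + 2.320 ms.

τ = 8.65 ms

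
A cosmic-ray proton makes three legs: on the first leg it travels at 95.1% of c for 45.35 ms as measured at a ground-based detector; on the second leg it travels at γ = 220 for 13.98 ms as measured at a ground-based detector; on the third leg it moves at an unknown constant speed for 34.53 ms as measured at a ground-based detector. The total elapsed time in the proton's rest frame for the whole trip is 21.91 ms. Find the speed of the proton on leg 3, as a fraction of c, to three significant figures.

Leg 1: β = 0.951; γ = 1/√(1 − 0.951²) = 1/√0.09560 = 3.234; τ_1 = 45.35/3.234 = 14.02 ms.
Leg 2: γ = 220; τ_2 = 13.98/220.0 = 0.06355 ms.
Leg 3: speed unknown; τ_3 = 34.53/γ_3.
Total proper time: 14.02 + 0.06355 + τ_3 = 21.91, so τ_3 = 21.91 − 14.09 = 7.825 ms.
γ_3 = 34.53/7.825 = 4.413; β = √(1 − 1/γ²) = √0.9487.

β = 0.974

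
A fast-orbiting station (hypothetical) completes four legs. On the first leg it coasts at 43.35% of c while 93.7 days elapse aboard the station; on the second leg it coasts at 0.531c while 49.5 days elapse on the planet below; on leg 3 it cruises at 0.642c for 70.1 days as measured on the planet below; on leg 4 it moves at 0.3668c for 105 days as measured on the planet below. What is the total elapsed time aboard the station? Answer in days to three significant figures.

Leg 1: 93.7 days is already measured aboard the station.
Leg 2: γ = 1/√(1 − 0.531²) = 1/√0.7180 = 1.180; τ_2 = 49.5/1.180 = 41.94 days.
Leg 3: γ = 1/√(1 − 0.642²) = 1/√0.5878 = 1.304; τ_3 = 70.1/1.304 = 53.75 days.
Leg 4: γ = 1/√(1 − 0.3668²) = 1/√0.8655 = 1.075; τ_4 = 105/1.075 = 97.68 days.
Total: 93.70 + 41.94 + 53.75 + 97.68 days.

τ = 287 days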